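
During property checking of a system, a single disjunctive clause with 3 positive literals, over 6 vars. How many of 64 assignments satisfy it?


Step 1: Total=2^6=64
Step 2: Unsat when all 3 false: 2^3=8
Step 3: Sat=64-8=56

56


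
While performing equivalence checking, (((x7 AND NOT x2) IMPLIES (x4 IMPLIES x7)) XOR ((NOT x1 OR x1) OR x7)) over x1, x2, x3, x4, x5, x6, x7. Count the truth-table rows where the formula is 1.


Formula: (((x7 AND NOT x2) IMPLIES (x4 IMPLIES x7)) XOR ((NOT x1 OR x1) OR x7)) over 7 vars (128 rows)
Evaluate each row (x1, x2, x3, x4, x5, x6, x7 as bits, MSB first):
  row 0 [0000000]: (((0 AND NOT 0) IMPLIES (0 IMPLIES 0)) XOR ((NOT 0 OR 0) OR 0)) -> 0
  row 1 [0000001]: (((1 AND NOT 0) IMPLIES (0 IMPLIES 1)) XOR ((NOT 0 OR 0) OR 1)) -> 0
  row 2 [0000010]: (((0 AND NOT 0) IMPLIES (0 IMPLIES 0)) XOR ((NOT 0 OR 0) OR 0)) -> 0
  row 3 [0000011]: (((1 AND NOT 0) IMPLIES (0 IMPLIES 1)) XOR ((NOT 0 OR 0) OR 1)) -> 0
  row 4 [0000100]: (((0 AND NOT 0) IMPLIES (0 IMPLIES 0)) XOR ((NOT 0 OR 0) OR 0)) -> 0
  (every remaining row is evaluated the same way; all 128 results are listed next)
Full result column, 8 rows per line (x1,x2,x3,x4 fixed per line; x5,x6,x7 runs 000..111 left to right):
  rows 0-7 [x1,x2,x3,x4=0000]: 00000000  (ones: 0)
  rows 8-15 [x1,x2,x3,x4=0001]: 00000000  (ones: 0)
  rows 16-23 [x1,x2,x3,x4=0010]: 00000000  (ones: 0)
  rows 24-31 [x1,x2,x3,x4=0011]: 00000000  (ones: 0)
  rows 32-39 [x1,x2,x3,x4=0100]: 00000000  (ones: 0)
  rows 40-47 [x1,x2,x3,x4=0101]: 00000000  (ones: 0)
  rows 48-55 [x1,x2,x3,x4=0110]: 00000000  (ones: 0)
  rows 56-63 [x1,x2,x3,x4=0111]: 00000000  (ones: 0)
  rows 64-71 [x1,x2,x3,x4=1000]: 00000000  (ones: 0)
  rows 72-79 [x1,x2,x3,x4=1001]: 00000000  (ones: 0)
  rows 80-87 [x1,x2,x3,x4=1010]: 00000000  (ones: 0)
  rows 88-95 [x1,x2,x3,x4=1011]: 00000000  (ones: 0)
  rows 96-103 [x1,x2,x3,x4=1100]: 00000000  (ones: 0)
  rows 104-111 [x1,x2,x3,x4=1101]: 00000000  (ones: 0)
  rows 112-119 [x1,x2,x3,x4=1110]: 00000000  (ones: 0)
  rows 120-127 [x1,x2,x3,x4=1111]: 00000000  (ones: 0)
Count of 1-rows = 0+0+0+0+0+0+0+0+0+0+0+0+0+0+0+0 = 0

0


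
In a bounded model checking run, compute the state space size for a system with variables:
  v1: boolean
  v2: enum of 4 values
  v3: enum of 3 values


State space = product of domain sizes of all variables.
Domain sizes:
  v1 (boolean): 2
  v2 (enum of 4 values): 4
  v3 (enum of 3 values): 3
Product = 2 * 4 * 3 = 24

24


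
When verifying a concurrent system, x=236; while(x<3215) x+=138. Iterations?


Step 1: x goes from 236 toward 3215 by 138; the body runs while x<3215, so iterations = ceil((bound-start)/step)
Step 2: Distance=2979
Step 3: ceil(2979/138)=22

22


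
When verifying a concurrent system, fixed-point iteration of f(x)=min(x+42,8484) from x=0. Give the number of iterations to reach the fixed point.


Step 1: x=0, cap=8484, increment=42
Step 2: x grows by 42 each step until capped at 8484; fixed point is x=8484
Step 3: iterations = ceil(8484/42) = 202

202


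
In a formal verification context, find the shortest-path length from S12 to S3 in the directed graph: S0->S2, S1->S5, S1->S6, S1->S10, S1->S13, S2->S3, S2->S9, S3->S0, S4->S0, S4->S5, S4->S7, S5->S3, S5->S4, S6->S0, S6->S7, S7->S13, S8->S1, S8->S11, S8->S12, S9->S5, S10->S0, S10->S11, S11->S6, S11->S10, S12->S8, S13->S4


BFS layer-by-layer from S12:
  dist 0: {S12}
  dist 1: {S8}
  dist 2: {S1, S11}
  dist 3: {S5, S6, S10, S13}
  dist 4: {S0, S3, S4, S7}
  -> S3 reached at distance 4
Shortest path length = 4

4


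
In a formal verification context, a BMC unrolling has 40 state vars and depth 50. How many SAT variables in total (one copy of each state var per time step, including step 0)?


BMC unrolls to depth k, creating one copy of each state var for steps 0..k.
Step count = 50 + 1 = 51 (steps 0 through 50)
Vars per step = 40
Total = 40 * 51 = 2040

2040


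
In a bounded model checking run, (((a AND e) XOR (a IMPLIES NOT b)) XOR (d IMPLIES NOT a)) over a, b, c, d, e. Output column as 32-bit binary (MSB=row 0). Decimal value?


Formula: (((a AND e) XOR (a IMPLIES NOT b)) XOR (d IMPLIES NOT a)) over a, b, c, d, e (32 rows)
Evaluate each row (bits = a,b,c,d,e, MSB first):
  row 0 [00000]: (((0 AND 0) XOR (0 IMPLIES NOT 0)) XOR (0 IMPLIES NOT 0)) -> 0
  row 1 [00001]: (((0 AND 1) XOR (0 IMPLIES NOT 0)) XOR (0 IMPLIES NOT 0)) -> 0
  row 2 [00010]: (((0 AND 0) XOR (0 IMPLIES NOT 0)) XOR (1 IMPLIES NOT 0)) -> 0
  row 3 [00011]: (((0 AND 1) XOR (0 IMPLIES NOT 0)) XOR (1 IMPLIES NOT 0)) -> 0
  row 4 [00100]: (((0 AND 0) XOR (0 IMPLIES NOT 0)) XOR (0 IMPLIES NOT 0)) -> 0
  row 5 [00101]: (((0 AND 1) XOR (0 IMPLIES NOT 0)) XOR (0 IMPLIES NOT 0)) -> 0
  row 6 [00110]: (((0 AND 0) XOR (0 IMPLIES NOT 0)) XOR (1 IMPLIES NOT 0)) -> 0
  row 7 [00111]: (((0 AND 1) XOR (0 IMPLIES NOT 0)) XOR (1 IMPLIES NOT 0)) -> 0
  row 8 [01000]: (((0 AND 0) XOR (0 IMPLIES NOT 1)) XOR (0 IMPLIES NOT 0)) -> 0
  row 9 [01001]: (((0 AND 1) XOR (0 IMPLIES NOT 1)) XOR (0 IMPLIES NOT 0)) -> 0
  row 10 [01010]: (((0 AND 0) XOR (0 IMPLIES NOT 1)) XOR (1 IMPLIES NOT 0)) -> 0
  row 11 [01011]: (((0 AND 1) XOR (0 IMPLIES NOT 1)) XOR (1 IMPLIES NOT 0)) -> 0
  row 12 [01100]: (((0 AND 0) XOR (0 IMPLIES NOT 1)) XOR (0 IMPLIES NOT 0)) -> 0
  row 13 [01101]: (((0 AND 1) XOR (0 IMPLIES NOT 1)) XOR (0 IMPLIES NOT 0)) -> 0
  row 14 [01110]: (((0 AND 0) XOR (0 IMPLIES NOT 1)) XOR (1 IMPLIES NOT 0)) -> 0
  row 15 [01111]: (((0 AND 1) XOR (0 IMPLIES NOT 1)) XOR (1 IMPLIES NOT 0)) -> 0
  row 16 [10000]: (((1 AND 0) XOR (1 IMPLIES NOT 0)) XOR (0 IMPLIES NOT 1)) -> 0
  row 17 [10001]: (((1 AND 1) XOR (1 IMPLIES NOT 0)) XOR (0 IMPLIES NOT 1)) -> 1
  row 18 [10010]: (((1 AND 0) XOR (1 IMPLIES NOT 0)) XOR (1 IMPLIES NOT 1)) -> 1
  row 19 [10011]: (((1 AND 1) XOR (1 IMPLIES NOT 0)) XOR (1 IMPLIES NOT 1)) -> 0
  row 20 [10100]: (((1 AND 0) XOR (1 IMPLIES NOT 0)) XOR (0 IMPLIES NOT 1)) -> 0
  row 21 [10101]: (((1 AND 1) XOR (1 IMPLIES NOT 0)) XOR (0 IMPLIES NOT 1)) -> 1
  row 22 [10110]: (((1 AND 0) XOR (1 IMPLIES NOT 0)) XOR (1 IMPLIES NOT 1)) -> 1
  row 23 [10111]: (((1 AND 1) XOR (1 IMPLIES NOT 0)) XOR (1 IMPLIES NOT 1)) -> 0
  row 24 [11000]: (((1 AND 0) XOR (1 IMPLIES NOT 1)) XOR (0 IMPLIES NOT 1)) -> 1
  row 25 [11001]: (((1 AND 1) XOR (1 IMPLIES NOT 1)) XOR (0 IMPLIES NOT 1)) -> 0
  row 26 [11010]: (((1 AND 0) XOR (1 IMPLIES NOT 1)) XOR (1 IMPLIES NOT 1)) -> 0
  row 27 [11011]: (((1 AND 1) XOR (1 IMPLIES NOT 1)) XOR (1 IMPLIES NOT 1)) -> 1
  row 28 [11100]: (((1 AND 0) XOR (1 IMPLIES NOT 1)) XOR (0 IMPLIES NOT 1)) -> 1
  row 29 [11101]: (((1 AND 1) XOR (1 IMPLIES NOT 1)) XOR (0 IMPLIES NOT 1)) -> 0
  row 30 [11110]: (((1 AND 0) XOR (1 IMPLIES NOT 1)) XOR (1 IMPLIES NOT 1)) -> 0
  row 31 [11111]: (((1 AND 1) XOR (1 IMPLIES NOT 1)) XOR (1 IMPLIES NOT 1)) -> 1
Full result column, 4 rows per line (a,b,c fixed per line; d,e runs 00..11 left to right):
  rows 0-3 [a,b,c=000]: 0000  = hex 0
  rows 4-7 [a,b,c=001]: 0000  = hex 0
  rows 8-11 [a,b,c=010]: 0000  = hex 0
  rows 12-15 [a,b,c=011]: 0000  = hex 0
  rows 16-19 [a,b,c=100]: 0110  = hex 6
  rows 20-23 [a,b,c=101]: 0110  = hex 6
  rows 24-27 [a,b,c=110]: 1001  = hex 9
  rows 28-31 [a,b,c=111]: 1001  = hex 9
Output column (row 0 .. row 31) = 00000000000000000110011010011001
Output column grouped in 4s = 0000 0000 0000 0000 0110 0110 1001 1001 = 0x00006699
Convert to decimal digit by digit (value = value*16 + digit):
  0 -> 0
  0*16 + 0 = 0
  0*16 + 0 = 0
  0*16 + 0 = 0
  0*16 + 6 = 6
  6*16 + 6 = 102
  102*16 + 9 = 1641
  1641*16 + 9 = 26265
Decimal = 26265

26265


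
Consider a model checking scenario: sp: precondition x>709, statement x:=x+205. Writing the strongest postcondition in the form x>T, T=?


Formula: sp(P, x:=E) = exists old_x. (x = E[old_x/x]) AND P[old_x/x] (old_x is the value of x before the assignment; eliminate old_x by solving x = E[old_x/x] for old_x)
Step 1: Precondition P: x>709, i.e. old_x > 709
Step 2: Assignment gives x = old_x + 205, so old_x = x - 205
Step 3: Substitute into P: x - 205 > 709
Step 4: Simplify: x > 709+205 = 914

914


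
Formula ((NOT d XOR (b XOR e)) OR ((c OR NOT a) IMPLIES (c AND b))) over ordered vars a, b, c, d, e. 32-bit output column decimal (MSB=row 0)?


Formula: ((NOT d XOR (b XOR e)) OR ((c OR NOT a) IMPLIES (c AND b))) over a, b, c, d, e (32 rows)
Evaluate each row (bits = a,b,c,d,e, MSB first):
  row 0 [00000]: ((NOT 0 XOR (0 XOR 0)) OR ((0 OR NOT 0) IMPLIES (0 AND 0))) -> 1
  row 1 [00001]: ((NOT 0 XOR (0 XOR 1)) OR ((0 OR NOT 0) IMPLIES (0 AND 0))) -> 0
  row 2 [00010]: ((NOT 1 XOR (0 XOR 0)) OR ((0 OR NOT 0) IMPLIES (0 AND 0))) -> 0
  row 3 [00011]: ((NOT 1 XOR (0 XOR 1)) OR ((0 OR NOT 0) IMPLIES (0 AND 0))) -> 1
  row 4 [00100]: ((NOT 0 XOR (0 XOR 0)) OR ((1 OR NOT 0) IMPLIES (1 AND 0))) -> 1
  row 5 [00101]: ((NOT 0 XOR (0 XOR 1)) OR ((1 OR NOT 0) IMPLIES (1 AND 0))) -> 0
  row 6 [00110]: ((NOT 1 XOR (0 XOR 0)) OR ((1 OR NOT 0) IMPLIES (1 AND 0))) -> 0
  row 7 [00111]: ((NOT 1 XOR (0 XOR 1)) OR ((1 OR NOT 0) IMPLIES (1 AND 0))) -> 1
  row 8 [01000]: ((NOT 0 XOR (1 XOR 0)) OR ((0 OR NOT 0) IMPLIES (0 AND 1))) -> 0
  row 9 [01001]: ((NOT 0 XOR (1 XOR 1)) OR ((0 OR NOT 0) IMPLIES (0 AND 1))) -> 1
  row 10 [01010]: ((NOT 1 XOR (1 XOR 0)) OR ((0 OR NOT 0) IMPLIES (0 AND 1))) -> 1
  row 11 [01011]: ((NOT 1 XOR (1 XOR 1)) OR ((0 OR NOT 0) IMPLIES (0 AND 1))) -> 0
  row 12 [01100]: ((NOT 0 XOR (1 XOR 0)) OR ((1 OR NOT 0) IMPLIES (1 AND 1))) -> 1
  row 13 [01101]: ((NOT 0 XOR (1 XOR 1)) OR ((1 OR NOT 0) IMPLIES (1 AND 1))) -> 1
  row 14 [01110]: ((NOT 1 XOR (1 XOR 0)) OR ((1 OR NOT 0) IMPLIES (1 AND 1))) -> 1
  row 15 [01111]: ((NOT 1 XOR (1 XOR 1)) OR ((1 OR NOT 0) IMPLIES (1 AND 1))) -> 1
  row 16 [10000]: ((NOT 0 XOR (0 XOR 0)) OR ((0 OR NOT 1) IMPLIES (0 AND 0))) -> 1
  row 17 [10001]: ((NOT 0 XOR (0 XOR 1)) OR ((0 OR NOT 1) IMPLIES (0 AND 0))) -> 1
  row 18 [10010]: ((NOT 1 XOR (0 XOR 0)) OR ((0 OR NOT 1) IMPLIES (0 AND 0))) -> 1
  row 19 [10011]: ((NOT 1 XOR (0 XOR 1)) OR ((0 OR NOT 1) IMPLIES (0 AND 0))) -> 1
  row 20 [10100]: ((NOT 0 XOR (0 XOR 0)) OR ((1 OR NOT 1) IMPLIES (1 AND 0))) -> 1
  row 21 [10101]: ((NOT 0 XOR (0 XOR 1)) OR ((1 OR NOT 1) IMPLIES (1 AND 0))) -> 0
  row 22 [10110]: ((NOT 1 XOR (0 XOR 0)) OR ((1 OR NOT 1) IMPLIES (1 AND 0))) -> 0
  row 23 [10111]: ((NOT 1 XOR (0 XOR 1)) OR ((1 OR NOT 1) IMPLIES (1 AND 0))) -> 1
  row 24 [11000]: ((NOT 0 XOR (1 XOR 0)) OR ((0 OR NOT 1) IMPLIES (0 AND 1))) -> 1
  row 25 [11001]: ((NOT 0 XOR (1 XOR 1)) OR ((0 OR NOT 1) IMPLIES (0 AND 1))) -> 1
  row 26 [11010]: ((NOT 1 XOR (1 XOR 0)) OR ((0 OR NOT 1) IMPLIES (0 AND 1))) -> 1
  row 27 [11011]: ((NOT 1 XOR (1 XOR 1)) OR ((0 OR NOT 1) IMPLIES (0 AND 1))) -> 1
  row 28 [11100]: ((NOT 0 XOR (1 XOR 0)) OR ((1 OR NOT 1) IMPLIES (1 AND 1))) -> 1
  row 29 [11101]: ((NOT 0 XOR (1 XOR 1)) OR ((1 OR NOT 1) IMPLIES (1 AND 1))) -> 1
  row 30 [11110]: ((NOT 1 XOR (1 XOR 0)) OR ((1 OR NOT 1) IMPLIES (1 AND 1))) -> 1
  row 31 [11111]: ((NOT 1 XOR (1 XOR 1)) OR ((1 OR NOT 1) IMPLIES (1 AND 1))) -> 1
Full result column, 4 rows per line (a,b,c fixed per line; d,e runs 00..11 left to right):
  rows 0-3 [a,b,c=000]: 1001  = hex 9
  rows 4-7 [a,b,c=001]: 1001  = hex 9
  rows 8-11 [a,b,c=010]: 0110  = hex 6
  rows 12-15 [a,b,c=011]: 1111  = hex F
  rows 16-19 [a,b,c=100]: 1111  = hex F
  rows 20-23 [a,b,c=101]: 1001  = hex 9
  rows 24-27 [a,b,c=110]: 1111  = hex F
  rows 28-31 [a,b,c=111]: 1111  = hex F
Output column (row 0 .. row 31) = 10011001011011111111100111111111
Output column grouped in 4s = 1001 1001 0110 1111 1111 1001 1111 1111 = 0x996FF9FF
Convert to decimal digit by digit (value = value*16 + digit):
  9 -> 9
  9*16 + 9 = 153
  153*16 + 6 = 2454
  2454*16 + 15 (F) = 39279
  39279*16 + 15 (F) = 628479
  628479*16 + 9 = 10055673
  10055673*16 + 15 (F) = 160890783
  160890783*16 + 15 (F) = 2574252543
Decimal = 2574252543

2574252543


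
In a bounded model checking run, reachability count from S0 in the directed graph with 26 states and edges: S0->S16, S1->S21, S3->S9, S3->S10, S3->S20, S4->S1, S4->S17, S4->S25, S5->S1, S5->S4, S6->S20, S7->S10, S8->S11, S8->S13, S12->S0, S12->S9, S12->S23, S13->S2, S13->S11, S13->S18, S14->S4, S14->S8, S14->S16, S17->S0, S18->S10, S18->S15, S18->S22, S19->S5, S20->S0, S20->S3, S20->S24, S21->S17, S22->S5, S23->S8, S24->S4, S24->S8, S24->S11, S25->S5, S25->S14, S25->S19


BFS from S0:
  layer 0: {S0}
  layer 1: {S16}
Reachable set: {S0, S16}
Count = 2

2


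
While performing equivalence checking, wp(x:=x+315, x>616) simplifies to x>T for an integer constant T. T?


Formula: wp(x:=E, P) = P[E/x] (substitute E for x in postcondition)
Step 1: Postcondition: x>616
Step 2: Substitute x+315 for x: x+315>616
Step 3: Solve for x: x > 616-315 = 301

301


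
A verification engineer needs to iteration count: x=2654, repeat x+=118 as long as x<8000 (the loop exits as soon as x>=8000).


Step 1: x goes from 2654 toward 8000 by 118; the body runs while x<8000, so iterations = ceil((bound-start)/step)
Step 2: Distance=5346
Step 3: ceil(5346/118)=46

46


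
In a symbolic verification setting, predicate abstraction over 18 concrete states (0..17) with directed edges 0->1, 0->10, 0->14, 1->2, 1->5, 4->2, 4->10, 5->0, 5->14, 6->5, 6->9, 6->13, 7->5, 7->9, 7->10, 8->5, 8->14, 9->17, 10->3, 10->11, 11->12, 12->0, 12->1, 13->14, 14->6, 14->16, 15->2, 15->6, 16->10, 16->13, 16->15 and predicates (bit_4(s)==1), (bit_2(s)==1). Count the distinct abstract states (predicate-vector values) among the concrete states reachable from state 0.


BFS from 0:
Concrete reachable: {0, 1, 2, 3, 5, 6, 9, 10, 11, 12, 13, 14, 15, 16, 17}
Abstract via predicates (bit_4(s)==1), (bit_2(s)==1):
  (0,0) <- {0, 1, 2, 3, 9, 10, 11}
  (0,1) <- {5, 6, 12, 13, 14, 15}
  (1,0) <- {16, 17}
Distinct abstract states = 3

3


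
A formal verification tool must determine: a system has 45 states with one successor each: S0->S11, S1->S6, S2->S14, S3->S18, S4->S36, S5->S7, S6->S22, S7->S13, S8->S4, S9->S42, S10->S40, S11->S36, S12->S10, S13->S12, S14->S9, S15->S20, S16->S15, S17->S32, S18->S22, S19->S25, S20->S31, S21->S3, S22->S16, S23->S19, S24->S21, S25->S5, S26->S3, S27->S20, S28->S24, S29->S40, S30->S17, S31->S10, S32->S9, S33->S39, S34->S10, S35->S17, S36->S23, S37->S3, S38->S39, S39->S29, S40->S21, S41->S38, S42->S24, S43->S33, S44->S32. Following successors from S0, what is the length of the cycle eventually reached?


Trace from S0 until a state repeats:
  S0 -> S11 -> S36 -> S23 -> S19 -> S25 -> S5 -> S7 -> S13 -> S12 -> S10 -> S40 -> S21 -> S3 -> S18 -> S22 -> S16 -> S15 -> S20 -> S31 -> S10
S10 first seen at step 10, revisited at step 20.
Cycle length = 20 - 10 = 10

10


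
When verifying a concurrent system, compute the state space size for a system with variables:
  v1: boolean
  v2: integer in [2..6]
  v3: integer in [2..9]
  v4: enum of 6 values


State space = product of domain sizes of all variables.
Domain sizes:
  v1 (boolean): 2
  v2 (integer in [2..6]): 5
  v3 (integer in [2..9]): 8
  v4 (enum of 6 values): 6
Product = 2 * 5 * 8 * 6 = 480

480


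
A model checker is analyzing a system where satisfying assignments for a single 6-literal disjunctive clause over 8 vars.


Step 1: Total=2^8=256
Step 2: Unsat when all 6 false: 2^2=4
Step 3: Sat=256-4=252

252


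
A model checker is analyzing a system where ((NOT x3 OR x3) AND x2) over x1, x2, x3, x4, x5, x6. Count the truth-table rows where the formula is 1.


Formula: ((NOT x3 OR x3) AND x2) over 6 vars (64 rows)
Evaluate each row (x1, x2, x3, x4, x5, x6 as bits, MSB first):
  row 0 [000000]: ((NOT 0 OR 0) AND 0) -> 0
  row 1 [000001]: ((NOT 0 OR 0) AND 0) -> 0
  row 2 [000010]: ((NOT 0 OR 0) AND 0) -> 0
  row 3 [000011]: ((NOT 0 OR 0) AND 0) -> 0
  row 4 [000100]: ((NOT 0 OR 0) AND 0) -> 0
  (every remaining row is evaluated the same way; all 64 results are listed next)
Full result column, 8 rows per line (x1,x2,x3 fixed per line; x4,x5,x6 runs 000..111 left to right):
  rows 0-7 [x1,x2,x3=000]: 00000000  (ones: 0)
  rows 8-15 [x1,x2,x3=001]: 00000000  (ones: 0)
  rows 16-23 [x1,x2,x3=010]: 11111111  (ones: 8)
  rows 24-31 [x1,x2,x3=011]: 11111111  (ones: 8)
  rows 32-39 [x1,x2,x3=100]: 00000000  (ones: 0)
  rows 40-47 [x1,x2,x3=101]: 00000000  (ones: 0)
  rows 48-55 [x1,x2,x3=110]: 11111111  (ones: 8)
  rows 56-63 [x1,x2,x3=111]: 11111111  (ones: 8)
Count of 1-rows = 0+0+8+8+0+0+8+8 = 32

32


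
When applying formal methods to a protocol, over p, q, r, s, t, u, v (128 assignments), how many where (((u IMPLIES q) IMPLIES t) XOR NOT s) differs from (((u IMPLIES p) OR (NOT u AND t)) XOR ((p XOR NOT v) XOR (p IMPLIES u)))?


F1 = (((u IMPLIES q) IMPLIES t) XOR NOT s)
F2 = (((u IMPLIES p) OR (NOT u AND t)) XOR ((p XOR NOT v) XOR (p IMPLIES u)))
Evaluate both on each of 128 rows (bits = p,q,r,s,t,u,v):
  row 0 [0000000]: F1=1 F2=1 -> 0
  row 1 [0000001]: F1=1 F2=0 (differ) -> 1
  row 2 [0000010]: F1=0 F2=0 -> 0
  row 3 [0000011]: F1=0 F2=1 (differ) -> 1
  row 4 [0000100]: F1=0 F2=1 (differ) -> 1
  (every remaining row is evaluated the same way; all 128 results are listed next)
Full result column, 8 rows per line (p,q,r,s fixed per line; t,u,v runs 000..111 left to right):
  rows 0-7 [p,q,r,s=0000]: 01011001  (ones: 4)
  rows 8-15 [p,q,r,s=0001]: 10100110  (ones: 4)
  rows 16-23 [p,q,r,s=0010]: 01011001  (ones: 4)
  rows 24-31 [p,q,r,s=0011]: 10100110  (ones: 4)
  rows 32-39 [p,q,r,s=0100]: 01101001  (ones: 4)
  rows 40-47 [p,q,r,s=0101]: 10010110  (ones: 4)
  rows 48-55 [p,q,r,s=0110]: 01101001  (ones: 4)
  rows 56-63 [p,q,r,s=0111]: 10010110  (ones: 4)
  rows 64-71 [p,q,r,s=1000]: 01011001  (ones: 4)
  rows 72-79 [p,q,r,s=1001]: 10100110  (ones: 4)
  rows 80-87 [p,q,r,s=1010]: 01011001  (ones: 4)
  rows 88-95 [p,q,r,s=1011]: 10100110  (ones: 4)
  rows 96-103 [p,q,r,s=1100]: 01101001  (ones: 4)
  rows 104-111 [p,q,r,s=1101]: 10010110  (ones: 4)
  rows 112-119 [p,q,r,s=1110]: 01101001  (ones: 4)
  rows 120-127 [p,q,r,s=1111]: 10010110  (ones: 4)
Disagreements = 4+4+4+4+4+4+4+4+4+4+4+4+4+4+4+4 = 64

64


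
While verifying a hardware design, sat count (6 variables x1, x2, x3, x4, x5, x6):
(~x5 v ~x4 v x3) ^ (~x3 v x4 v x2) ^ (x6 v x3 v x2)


CNF with 3 clauses over 6 vars (64 assignments).
An assignment satisfies CNF iff every clause has >=1 true literal.
Check each row (bits = x1,x2,x3,x4,x5,x6; clause T/F shown):
  row 0 [000000]: clauses=TTF -> 0
  row 1 [000001]: clauses=TTT -> 1
  row 2 [000010]: clauses=TTF -> 0
  row 3 [000011]: clauses=TTT -> 1
  row 4 [000100]: clauses=TTF -> 0
  (every remaining row is evaluated the same way; all 64 results are listed next)
Full result column, 8 rows per line (x1,x2,x3 fixed per line; x4,x5,x6 runs 000..111 left to right):
  rows 0-7 [x1,x2,x3=000]: 01010100  (ones: 3)
  rows 8-15 [x1,x2,x3=001]: 00001111  (ones: 4)
  rows 16-23 [x1,x2,x3=010]: 11111100  (ones: 6)
  rows 24-31 [x1,x2,x3=011]: 11111111  (ones: 8)
  rows 32-39 [x1,x2,x3=100]: 01010100  (ones: 3)
  rows 40-47 [x1,x2,x3=101]: 00001111  (ones: 4)
  rows 48-55 [x1,x2,x3=110]: 11111100  (ones: 6)
  rows 56-63 [x1,x2,x3=111]: 11111111  (ones: 8)
Satisfying assignments = 3+4+6+8+3+4+6+8 = 42

42


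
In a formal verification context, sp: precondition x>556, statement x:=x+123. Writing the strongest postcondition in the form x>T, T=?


Formula: sp(P, x:=E) = exists old_x. (x = E[old_x/x]) AND P[old_x/x] (old_x is the value of x before the assignment; eliminate old_x by solving x = E[old_x/x] for old_x)
Step 1: Precondition P: x>556, i.e. old_x > 556
Step 2: Assignment gives x = old_x + 123, so old_x = x - 123
Step 3: Substitute into P: x - 123 > 556
Step 4: Simplify: x > 556+123 = 679

679


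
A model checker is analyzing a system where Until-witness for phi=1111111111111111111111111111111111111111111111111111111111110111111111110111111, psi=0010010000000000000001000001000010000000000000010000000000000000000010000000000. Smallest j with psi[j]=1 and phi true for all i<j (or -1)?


(phi U psi) at 0: need smallest j with psi[j]=1 and phi[i]=1 for all i in [0,j).
Scan from step 0:
  step 0: phi=1, psi=0 -> continue
  step 1: phi=1, psi=0 -> continue
  step 2: psi=1 and phi held for [0,2) -> witness found
Witness step = 2

2


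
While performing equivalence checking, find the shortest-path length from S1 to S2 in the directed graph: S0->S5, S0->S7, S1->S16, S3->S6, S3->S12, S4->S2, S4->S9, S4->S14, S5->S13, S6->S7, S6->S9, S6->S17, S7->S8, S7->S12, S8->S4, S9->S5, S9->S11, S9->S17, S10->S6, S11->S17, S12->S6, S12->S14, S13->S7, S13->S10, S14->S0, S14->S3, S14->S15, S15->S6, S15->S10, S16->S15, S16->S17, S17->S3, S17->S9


BFS layer-by-layer from S1:
  dist 0: {S1}
  dist 1: {S16}
  dist 2: {S15, S17}
  dist 3: {S3, S6, S9, S10}
  dist 4: {S5, S7, S11, S12}
  dist 5: {S8, S13, S14}
  dist 6: {S0, S4}
  dist 7: {S2}
  -> S2 reached at distance 7
Shortest path length = 7

7


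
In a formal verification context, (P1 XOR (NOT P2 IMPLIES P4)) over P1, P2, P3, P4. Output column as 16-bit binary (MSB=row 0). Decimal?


Formula: (P1 XOR (NOT P2 IMPLIES P4)) over P1, P2, P3, P4 (16 rows)
Evaluate each row (bits = P1,P2,P3,P4, MSB first):
  row 0 [0000]: (0 XOR (NOT 0 IMPLIES 0)) -> 0
  row 1 [0001]: (0 XOR (NOT 0 IMPLIES 1)) -> 1
  row 2 [0010]: (0 XOR (NOT 0 IMPLIES 0)) -> 0
  row 3 [0011]: (0 XOR (NOT 0 IMPLIES 1)) -> 1
  row 4 [0100]: (0 XOR (NOT 1 IMPLIES 0)) -> 1
  row 5 [0101]: (0 XOR (NOT 1 IMPLIES 1)) -> 1
  row 6 [0110]: (0 XOR (NOT 1 IMPLIES 0)) -> 1
  row 7 [0111]: (0 XOR (NOT 1 IMPLIES 1)) -> 1
  row 8 [1000]: (1 XOR (NOT 0 IMPLIES 0)) -> 1
  row 9 [1001]: (1 XOR (NOT 0 IMPLIES 1)) -> 0
  row 10 [1010]: (1 XOR (NOT 0 IMPLIES 0)) -> 1
  row 11 [1011]: (1 XOR (NOT 0 IMPLIES 1)) -> 0
  row 12 [1100]: (1 XOR (NOT 1 IMPLIES 0)) -> 0
  row 13 [1101]: (1 XOR (NOT 1 IMPLIES 1)) -> 0
  row 14 [1110]: (1 XOR (NOT 1 IMPLIES 0)) -> 0
  row 15 [1111]: (1 XOR (NOT 1 IMPLIES 1)) -> 0
Full result column, 4 rows per line (P1,P2 fixed per line; P3,P4 runs 00..11 left to right):
  rows 0-3 [P1,P2=00]: 0101  = hex 5
  rows 4-7 [P1,P2=01]: 1111  = hex F
  rows 8-11 [P1,P2=10]: 1010  = hex A
  rows 12-15 [P1,P2=11]: 0000  = hex 0
Output column (row 0 .. row 15) = 0101111110100000
Output column grouped in 4s = 0101 1111 1010 0000 = 0x5FA0
Convert to decimal digit by digit (value = value*16 + digit):
  5 -> 5
  5*16 + 15 (F) = 95
  95*16 + 10 (A) = 1530
  1530*16 + 0 = 24480
Decimal = 24480

24480


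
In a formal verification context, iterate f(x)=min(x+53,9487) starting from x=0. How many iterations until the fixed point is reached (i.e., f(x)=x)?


Step 1: x=0, cap=9487, increment=53
Step 2: x grows by 53 each step until capped at 9487; fixed point is x=9487
Step 3: iterations = ceil(9487/53) = 179

179


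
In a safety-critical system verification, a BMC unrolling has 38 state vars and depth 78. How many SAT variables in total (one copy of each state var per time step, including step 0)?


BMC unrolls to depth k, creating one copy of each state var for steps 0..k.
Step count = 78 + 1 = 79 (steps 0 through 78)
Vars per step = 38
Total = 38 * 79 = 3002

3002


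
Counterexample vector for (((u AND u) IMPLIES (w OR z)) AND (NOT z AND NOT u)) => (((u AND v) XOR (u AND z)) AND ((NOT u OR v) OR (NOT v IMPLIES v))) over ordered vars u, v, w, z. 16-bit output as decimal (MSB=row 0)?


F1 = (((u AND u) IMPLIES (w OR z)) AND (NOT z AND NOT u))
F2 = (((u AND v) XOR (u AND z)) AND ((NOT u OR v) OR (NOT v IMPLIES v)))
Counterexample to F1=>F2 is where F1=1 and F2=0.
Evaluate each row (bits = u,v,w,z, MSB first):
  row 0 [0000]: F1=1 F2=0 -> F1&~F2 -> 1
  row 1 [0001]: F1=0 F2=0 -> F1&~F2 -> 0
  row 2 [0010]: F1=1 F2=0 -> F1&~F2 -> 1
  row 3 [0011]: F1=0 F2=0 -> F1&~F2 -> 0
  row 4 [0100]: F1=1 F2=0 -> F1&~F2 -> 1
  row 5 [0101]: F1=0 F2=0 -> F1&~F2 -> 0
  row 6 [0110]: F1=1 F2=0 -> F1&~F2 -> 1
  row 7 [0111]: F1=0 F2=0 -> F1&~F2 -> 0
  row 8 [1000]: F1=0 F2=0 -> F1&~F2 -> 0
  row 9 [1001]: F1=0 F2=0 -> F1&~F2 -> 0
  row 10 [1010]: F1=0 F2=0 -> F1&~F2 -> 0
  row 11 [1011]: F1=0 F2=0 -> F1&~F2 -> 0
  row 12 [1100]: F1=0 F2=1 -> F1&~F2 -> 0
  row 13 [1101]: F1=0 F2=0 -> F1&~F2 -> 0
  row 14 [1110]: F1=0 F2=1 -> F1&~F2 -> 0
  row 15 [1111]: F1=0 F2=0 -> F1&~F2 -> 0
Full result column, 4 rows per line (u,v fixed per line; w,z runs 00..11 left to right):
  rows 0-3 [u,v=00]: 1010  = hex A
  rows 4-7 [u,v=01]: 1010  = hex A
  rows 8-11 [u,v=10]: 0000  = hex 0
  rows 12-15 [u,v=11]: 0000  = hex 0
Counterexample vector (row 0 .. row 15) = 1010101000000000
Output column grouped in 4s = 1010 1010 0000 0000 = 0xAA00
Convert to decimal digit by digit (value = value*16 + digit):
  A -> 10
  10*16 + 10 (A) = 170
  170*16 + 0 = 2720
  2720*16 + 0 = 43520
Decimal = 43520

43520


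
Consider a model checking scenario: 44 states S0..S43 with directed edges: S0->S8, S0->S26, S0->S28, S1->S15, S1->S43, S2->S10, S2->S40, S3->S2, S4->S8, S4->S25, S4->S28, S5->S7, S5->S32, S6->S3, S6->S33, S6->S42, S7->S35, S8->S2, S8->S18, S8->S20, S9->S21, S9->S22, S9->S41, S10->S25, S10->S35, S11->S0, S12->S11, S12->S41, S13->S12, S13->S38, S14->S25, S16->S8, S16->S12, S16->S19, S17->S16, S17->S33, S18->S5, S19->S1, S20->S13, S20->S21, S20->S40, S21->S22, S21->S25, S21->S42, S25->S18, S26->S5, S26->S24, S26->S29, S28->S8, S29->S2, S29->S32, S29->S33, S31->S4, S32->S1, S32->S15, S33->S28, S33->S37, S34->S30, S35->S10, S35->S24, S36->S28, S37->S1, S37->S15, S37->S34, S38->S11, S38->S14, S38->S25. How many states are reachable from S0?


BFS from S0:
  layer 0: {S0}
  layer 1: {S8, S26, S28}
  layer 2: {S2, S5, S18, S20, S24, S29}
  layer 3: {S7, S10, S13, S21, S32, S33, S40}
  layer 4: {S1, S12, S15, S22, S25, S35, S37, S38, S42}
  layer 5: {S11, S14, S34, S41, S43}
  layer 6: {S30}
Reachable set: {S0, S1, S2, S5, S7, S8, S10, S11, S12, S13, S14, S15, S18, S20, S21, S22, S24, S25, S26, S28, S29, S30, S32, S33, S34, S35, S37, S38, S40, S41, S42, S43}
Count = 32

32


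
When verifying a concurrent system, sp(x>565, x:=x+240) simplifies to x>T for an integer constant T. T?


Formula: sp(P, x:=E) = exists old_x. (x = E[old_x/x]) AND P[old_x/x] (old_x is the value of x before the assignment; eliminate old_x by solving x = E[old_x/x] for old_x)
Step 1: Precondition P: x>565, i.e. old_x > 565
Step 2: Assignment gives x = old_x + 240, so old_x = x - 240
Step 3: Substitute into P: x - 240 > 565
Step 4: Simplify: x > 565+240 = 805

805


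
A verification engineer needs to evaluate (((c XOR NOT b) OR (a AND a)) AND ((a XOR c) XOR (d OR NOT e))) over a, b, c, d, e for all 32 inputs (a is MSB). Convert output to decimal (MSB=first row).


Formula: (((c XOR NOT b) OR (a AND a)) AND ((a XOR c) XOR (d OR NOT e))) over a, b, c, d, e (32 rows)
Evaluate each row (bits = a,b,c,d,e, MSB first):
  row 0 [00000]: (((0 XOR NOT 0) OR (0 AND 0)) AND ((0 XOR 0) XOR (0 OR NOT 0))) -> 1
  row 1 [00001]: (((0 XOR NOT 0) OR (0 AND 0)) AND ((0 XOR 0) XOR (0 OR NOT 1))) -> 0
  row 2 [00010]: (((0 XOR NOT 0) OR (0 AND 0)) AND ((0 XOR 0) XOR (1 OR NOT 0))) -> 1
  row 3 [00011]: (((0 XOR NOT 0) OR (0 AND 0)) AND ((0 XOR 0) XOR (1 OR NOT 1))) -> 1
  row 4 [00100]: (((1 XOR NOT 0) OR (0 AND 0)) AND ((0 XOR 1) XOR (0 OR NOT 0))) -> 0
  row 5 [00101]: (((1 XOR NOT 0) OR (0 AND 0)) AND ((0 XOR 1) XOR (0 OR NOT 1))) -> 0
  row 6 [00110]: (((1 XOR NOT 0) OR (0 AND 0)) AND ((0 XOR 1) XOR (1 OR NOT 0))) -> 0
  row 7 [00111]: (((1 XOR NOT 0) OR (0 AND 0)) AND ((0 XOR 1) XOR (1 OR NOT 1))) -> 0
  row 8 [01000]: (((0 XOR NOT 1) OR (0 AND 0)) AND ((0 XOR 0) XOR (0 OR NOT 0))) -> 0
  row 9 [01001]: (((0 XOR NOT 1) OR (0 AND 0)) AND ((0 XOR 0) XOR (0 OR NOT 1))) -> 0
  row 10 [01010]: (((0 XOR NOT 1) OR (0 AND 0)) AND ((0 XOR 0) XOR (1 OR NOT 0))) -> 0
  row 11 [01011]: (((0 XOR NOT 1) OR (0 AND 0)) AND ((0 XOR 0) XOR (1 OR NOT 1))) -> 0
  row 12 [01100]: (((1 XOR NOT 1) OR (0 AND 0)) AND ((0 XOR 1) XOR (0 OR NOT 0))) -> 0
  row 13 [01101]: (((1 XOR NOT 1) OR (0 AND 0)) AND ((0 XOR 1) XOR (0 OR NOT 1))) -> 1
  row 14 [01110]: (((1 XOR NOT 1) OR (0 AND 0)) AND ((0 XOR 1) XOR (1 OR NOT 0))) -> 0
  row 15 [01111]: (((1 XOR NOT 1) OR (0 AND 0)) AND ((0 XOR 1) XOR (1 OR NOT 1))) -> 0
  row 16 [10000]: (((0 XOR NOT 0) OR (1 AND 1)) AND ((1 XOR 0) XOR (0 OR NOT 0))) -> 0
  row 17 [10001]: (((0 XOR NOT 0) OR (1 AND 1)) AND ((1 XOR 0) XOR (0 OR NOT 1))) -> 1
  row 18 [10010]: (((0 XOR NOT 0) OR (1 AND 1)) AND ((1 XOR 0) XOR (1 OR NOT 0))) -> 0
  row 19 [10011]: (((0 XOR NOT 0) OR (1 AND 1)) AND ((1 XOR 0) XOR (1 OR NOT 1))) -> 0
  row 20 [10100]: (((1 XOR NOT 0) OR (1 AND 1)) AND ((1 XOR 1) XOR (0 OR NOT 0))) -> 1
  row 21 [10101]: (((1 XOR NOT 0) OR (1 AND 1)) AND ((1 XOR 1) XOR (0 OR NOT 1))) -> 0
  row 22 [10110]: (((1 XOR NOT 0) OR (1 AND 1)) AND ((1 XOR 1) XOR (1 OR NOT 0))) -> 1
  row 23 [10111]: (((1 XOR NOT 0) OR (1 AND 1)) AND ((1 XOR 1) XOR (1 OR NOT 1))) -> 1
  row 24 [11000]: (((0 XOR NOT 1) OR (1 AND 1)) AND ((1 XOR 0) XOR (0 OR NOT 0))) -> 0
  row 25 [11001]: (((0 XOR NOT 1) OR (1 AND 1)) AND ((1 XOR 0) XOR (0 OR NOT 1))) -> 1
  row 26 [11010]: (((0 XOR NOT 1) OR (1 AND 1)) AND ((1 XOR 0) XOR (1 OR NOT 0))) -> 0
  row 27 [11011]: (((0 XOR NOT 1) OR (1 AND 1)) AND ((1 XOR 0) XOR (1 OR NOT 1))) -> 0
  row 28 [11100]: (((1 XOR NOT 1) OR (1 AND 1)) AND ((1 XOR 1) XOR (0 OR NOT 0))) -> 1
  row 29 [11101]: (((1 XOR NOT 1) OR (1 AND 1)) AND ((1 XOR 1) XOR (0 OR NOT 1))) -> 0
  row 30 [11110]: (((1 XOR NOT 1) OR (1 AND 1)) AND ((1 XOR 1) XOR (1 OR NOT 0))) -> 1
  row 31 [11111]: (((1 XOR NOT 1) OR (1 AND 1)) AND ((1 XOR 1) XOR (1 OR NOT 1))) -> 1
Full result column, 4 rows per line (a,b,c fixed per line; d,e runs 00..11 left to right):
  rows 0-3 [a,b,c=000]: 1011  = hex B
  rows 4-7 [a,b,c=001]: 0000  = hex 0
  rows 8-11 [a,b,c=010]: 0000  = hex 0
  rows 12-15 [a,b,c=011]: 0100  = hex 4
  rows 16-19 [a,b,c=100]: 0100  = hex 4
  rows 20-23 [a,b,c=101]: 1011  = hex B
  rows 24-27 [a,b,c=110]: 0100  = hex 4
  rows 28-31 [a,b,c=111]: 1011  = hex B
Output column (row 0 .. row 31) = 10110000000001000100101101001011
Output column grouped in 4s = 1011 0000 0000 0100 0100 1011 0100 1011 = 0xB0044B4B
Convert to decimal digit by digit (value = value*16 + digit):
  B -> 11
  11*16 + 0 = 176
  176*16 + 0 = 2816
  2816*16 + 4 = 45060
  45060*16 + 4 = 720964
  720964*16 + 11 (B) = 11535435
  11535435*16 + 4 = 184566964
  184566964*16 + 11 (B) = 2953071435
Decimal = 2953071435

2953071435


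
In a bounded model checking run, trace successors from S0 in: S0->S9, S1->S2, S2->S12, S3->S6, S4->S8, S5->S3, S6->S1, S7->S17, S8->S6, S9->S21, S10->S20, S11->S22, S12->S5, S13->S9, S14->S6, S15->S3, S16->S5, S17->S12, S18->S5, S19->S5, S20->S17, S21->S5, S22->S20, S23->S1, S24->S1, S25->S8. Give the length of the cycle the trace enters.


Trace from S0 until a state repeats:
  S0 -> S9 -> S21 -> S5 -> S3 -> S6 -> S1 -> S2 -> S12 -> S5
S5 first seen at step 3, revisited at step 9.
Cycle length = 9 - 3 = 6

6


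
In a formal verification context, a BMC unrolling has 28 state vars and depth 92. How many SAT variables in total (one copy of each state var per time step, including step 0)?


BMC unrolls to depth k, creating one copy of each state var for steps 0..k.
Step count = 92 + 1 = 93 (steps 0 through 92)
Vars per step = 28
Total = 28 * 93 = 2604

2604


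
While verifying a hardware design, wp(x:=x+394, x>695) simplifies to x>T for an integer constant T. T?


Formula: wp(x:=E, P) = P[E/x] (substitute E for x in postcondition)
Step 1: Postcondition: x>695
Step 2: Substitute x+394 for x: x+394>695
Step 3: Solve for x: x > 695-394 = 301

301


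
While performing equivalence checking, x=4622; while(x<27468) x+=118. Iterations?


Step 1: x goes from 4622 toward 27468 by 118; the body runs while x<27468, so iterations = ceil((bound-start)/step)
Step 2: Distance=22846
Step 3: ceil(22846/118)=194

194


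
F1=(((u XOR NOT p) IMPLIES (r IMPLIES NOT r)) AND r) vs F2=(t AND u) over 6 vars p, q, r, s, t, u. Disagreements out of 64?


F1 = (((u XOR NOT p) IMPLIES (r IMPLIES NOT r)) AND r)
F2 = (t AND u)
Evaluate both on each of 64 rows (bits = p,q,r,s,t,u):
  row 0 [000000]: F1=0 F2=0 -> 0
  row 1 [000001]: F1=0 F2=0 -> 0
  row 2 [000010]: F1=0 F2=0 -> 0
  row 3 [000011]: F1=0 F2=1 (differ) -> 1
  row 4 [000100]: F1=0 F2=0 -> 0
  (every remaining row is evaluated the same way; all 64 results are listed next)
Full result column, 8 rows per line (p,q,r fixed per line; s,t,u runs 000..111 left to right):
  rows 0-7 [p,q,r=000]: 00010001  (ones: 2)
  rows 8-15 [p,q,r=001]: 01000100  (ones: 2)
  rows 16-23 [p,q,r=010]: 00010001  (ones: 2)
  rows 24-31 [p,q,r=011]: 01000100  (ones: 2)
  rows 32-39 [p,q,r=100]: 00010001  (ones: 2)
  rows 40-47 [p,q,r=101]: 10111011  (ones: 6)
  rows 48-55 [p,q,r=110]: 00010001  (ones: 2)
  rows 56-63 [p,q,r=111]: 10111011  (ones: 6)
Disagreements = 2+2+2+2+2+6+2+6 = 24

24


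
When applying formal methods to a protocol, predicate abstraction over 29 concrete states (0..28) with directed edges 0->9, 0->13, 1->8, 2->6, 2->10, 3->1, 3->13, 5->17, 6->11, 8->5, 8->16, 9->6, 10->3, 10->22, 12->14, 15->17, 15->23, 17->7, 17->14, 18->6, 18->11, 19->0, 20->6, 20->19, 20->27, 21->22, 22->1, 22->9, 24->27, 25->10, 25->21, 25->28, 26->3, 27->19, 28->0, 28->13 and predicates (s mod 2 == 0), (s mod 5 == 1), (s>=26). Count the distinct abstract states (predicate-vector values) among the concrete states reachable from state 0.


BFS from 0:
Concrete reachable: {0, 6, 9, 11, 13}
Abstract via predicates (s mod 2 == 0), (s mod 5 == 1), (s>=26):
  (0,0,0) <- {9, 13}
  (0,1,0) <- {11}
  (1,0,0) <- {0}
  (1,1,0) <- {6}
Distinct abstract states = 4

4


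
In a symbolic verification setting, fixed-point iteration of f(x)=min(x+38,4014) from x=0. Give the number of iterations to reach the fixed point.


Step 1: x=0, cap=4014, increment=38
Step 2: x grows by 38 each step until capped at 4014; fixed point is x=4014
Step 3: iterations = ceil(4014/38) = 106

106


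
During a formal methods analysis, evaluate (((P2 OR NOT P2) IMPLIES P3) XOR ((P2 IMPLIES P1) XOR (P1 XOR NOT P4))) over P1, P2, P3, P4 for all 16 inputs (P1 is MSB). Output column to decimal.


Formula: (((P2 OR NOT P2) IMPLIES P3) XOR ((P2 IMPLIES P1) XOR (P1 XOR NOT P4))) over P1, P2, P3, P4 (16 rows)
Evaluate each row (bits = P1,P2,P3,P4, MSB first):
  row 0 [0000]: (((0 OR NOT 0) IMPLIES 0) XOR ((0 IMPLIES 0) XOR (0 XOR NOT 0))) -> 0
  row 1 [0001]: (((0 OR NOT 0) IMPLIES 0) XOR ((0 IMPLIES 0) XOR (0 XOR NOT 1))) -> 1
  row 2 [0010]: (((0 OR NOT 0) IMPLIES 1) XOR ((0 IMPLIES 0) XOR (0 XOR NOT 0))) -> 1
  row 3 [0011]: (((0 OR NOT 0) IMPLIES 1) XOR ((0 IMPLIES 0) XOR (0 XOR NOT 1))) -> 0
  row 4 [0100]: (((1 OR NOT 1) IMPLIES 0) XOR ((1 IMPLIES 0) XOR (0 XOR NOT 0))) -> 1
  row 5 [0101]: (((1 OR NOT 1) IMPLIES 0) XOR ((1 IMPLIES 0) XOR (0 XOR NOT 1))) -> 0
  row 6 [0110]: (((1 OR NOT 1) IMPLIES 1) XOR ((1 IMPLIES 0) XOR (0 XOR NOT 0))) -> 0
  row 7 [0111]: (((1 OR NOT 1) IMPLIES 1) XOR ((1 IMPLIES 0) XOR (0 XOR NOT 1))) -> 1
  row 8 [1000]: (((0 OR NOT 0) IMPLIES 0) XOR ((0 IMPLIES 1) XOR (1 XOR NOT 0))) -> 1
  row 9 [1001]: (((0 OR NOT 0) IMPLIES 0) XOR ((0 IMPLIES 1) XOR (1 XOR NOT 1))) -> 0
  row 10 [1010]: (((0 OR NOT 0) IMPLIES 1) XOR ((0 IMPLIES 1) XOR (1 XOR NOT 0))) -> 0
  row 11 [1011]: (((0 OR NOT 0) IMPLIES 1) XOR ((0 IMPLIES 1) XOR (1 XOR NOT 1))) -> 1
  row 12 [1100]: (((1 OR NOT 1) IMPLIES 0) XOR ((1 IMPLIES 1) XOR (1 XOR NOT 0))) -> 1
  row 13 [1101]: (((1 OR NOT 1) IMPLIES 0) XOR ((1 IMPLIES 1) XOR (1 XOR NOT 1))) -> 0
  row 14 [1110]: (((1 OR NOT 1) IMPLIES 1) XOR ((1 IMPLIES 1) XOR (1 XOR NOT 0))) -> 0
  row 15 [1111]: (((1 OR NOT 1) IMPLIES 1) XOR ((1 IMPLIES 1) XOR (1 XOR NOT 1))) -> 1
Full result column, 4 rows per line (P1,P2 fixed per line; P3,P4 runs 00..11 left to right):
  rows 0-3 [P1,P2=00]: 0110  = hex 6
  rows 4-7 [P1,P2=01]: 1001  = hex 9
  rows 8-11 [P1,P2=10]: 1001  = hex 9
  rows 12-15 [P1,P2=11]: 1001  = hex 9
Output column (row 0 .. row 15) = 0110100110011001
Output column grouped in 4s = 0110 1001 1001 1001 = 0x6999
Convert to decimal digit by digit (value = value*16 + digit):
  6 -> 6
  6*16 + 9 = 105
  105*16 + 9 = 1689
  1689*16 + 9 = 27033
Decimal = 27033

27033


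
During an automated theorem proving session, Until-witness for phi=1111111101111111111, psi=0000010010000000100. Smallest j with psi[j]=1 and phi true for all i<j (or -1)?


(phi U psi) at 0: need smallest j with psi[j]=1 and phi[i]=1 for all i in [0,j).
Scan from step 0:
  step 0: phi=1, psi=0 -> continue
  step 1: phi=1, psi=0 -> continue
  step 2: phi=1, psi=0 -> continue
  step 3: phi=1, psi=0 -> continue
  step 5: psi=1 and phi held for [0,5) -> witness found
Witness step = 5

5


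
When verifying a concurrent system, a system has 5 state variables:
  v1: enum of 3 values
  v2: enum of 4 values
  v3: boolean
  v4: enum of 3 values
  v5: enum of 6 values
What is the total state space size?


State space = product of domain sizes of all variables.
Domain sizes:
  v1 (enum of 3 values): 3
  v2 (enum of 4 values): 4
  v3 (boolean): 2
  v4 (enum of 3 values): 3
  v5 (enum of 6 values): 6
Product = 3 * 4 * 2 * 3 * 6 = 432

432


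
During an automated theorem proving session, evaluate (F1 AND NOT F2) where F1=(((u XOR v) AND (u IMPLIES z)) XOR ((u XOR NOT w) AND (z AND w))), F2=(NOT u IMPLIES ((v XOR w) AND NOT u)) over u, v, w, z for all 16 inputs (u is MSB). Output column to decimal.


F1 = (((u XOR v) AND (u IMPLIES z)) XOR ((u XOR NOT w) AND (z AND w)))
F2 = (NOT u IMPLIES ((v XOR w) AND NOT u))
Counterexample to F1=>F2 is where F1=1 and F2=0.
Evaluate each row (bits = u,v,w,z, MSB first):
  row 0 [0000]: F1=0 F2=0 -> F1&~F2 -> 0
  row 1 [0001]: F1=0 F2=0 -> F1&~F2 -> 0
  row 2 [0010]: F1=0 F2=1 -> F1&~F2 -> 0
  row 3 [0011]: F1=0 F2=1 -> F1&~F2 -> 0
  row 4 [0100]: F1=1 F2=1 -> F1&~F2 -> 0
  row 5 [0101]: F1=1 F2=1 -> F1&~F2 -> 0
  row 6 [0110]: F1=1 F2=0 -> F1&~F2 -> 1
  row 7 [0111]: F1=1 F2=0 -> F1&~F2 -> 1
  row 8 [1000]: F1=0 F2=1 -> F1&~F2 -> 0
  row 9 [1001]: F1=1 F2=1 -> F1&~F2 -> 0
  row 10 [1010]: F1=0 F2=1 -> F1&~F2 -> 0
  row 11 [1011]: F1=0 F2=1 -> F1&~F2 -> 0
  row 12 [1100]: F1=0 F2=1 -> F1&~F2 -> 0
  row 13 [1101]: F1=0 F2=1 -> F1&~F2 -> 0
  row 14 [1110]: F1=0 F2=1 -> F1&~F2 -> 0
  row 15 [1111]: F1=1 F2=1 -> F1&~F2 -> 0
Full result column, 4 rows per line (u,v fixed per line; w,z runs 00..11 left to right):
  rows 0-3 [u,v=00]: 0000  = hex 0
  rows 4-7 [u,v=01]: 0011  = hex 3
  rows 8-11 [u,v=10]: 0000  = hex 0
  rows 12-15 [u,v=11]: 0000  = hex 0
Counterexample vector (row 0 .. row 15) = 0000001100000000
Output column grouped in 4s = 0000 0011 0000 0000 = 0x0300
Convert to decimal digit by digit (value = value*16 + digit):
  0 -> 0
  0*16 + 3 = 3
  3*16 + 0 = 48
  48*16 + 0 = 768
Decimal = 768

768


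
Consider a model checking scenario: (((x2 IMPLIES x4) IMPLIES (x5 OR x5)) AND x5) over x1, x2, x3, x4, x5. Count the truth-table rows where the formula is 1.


Formula: (((x2 IMPLIES x4) IMPLIES (x5 OR x5)) AND x5) over 5 vars (32 rows)
Evaluate each row (x1, x2, x3, x4, x5 as bits, MSB first):
  row 0 [00000]: (((0 IMPLIES 0) IMPLIES (0 OR 0)) AND 0) -> 0
  row 1 [00001]: (((0 IMPLIES 0) IMPLIES (1 OR 1)) AND 1) -> 1
  row 2 [00010]: (((0 IMPLIES 1) IMPLIES (0 OR 0)) AND 0) -> 0
  row 3 [00011]: (((0 IMPLIES 1) IMPLIES (1 OR 1)) AND 1) -> 1
  row 4 [00100]: (((0 IMPLIES 0) IMPLIES (0 OR 0)) AND 0) -> 0
  row 5 [00101]: (((0 IMPLIES 0) IMPLIES (1 OR 1)) AND 1) -> 1
  row 6 [00110]: (((0 IMPLIES 1) IMPLIES (0 OR 0)) AND 0) -> 0
  row 7 [00111]: (((0 IMPLIES 1) IMPLIES (1 OR 1)) AND 1) -> 1
  row 8 [01000]: (((1 IMPLIES 0) IMPLIES (0 OR 0)) AND 0) -> 0
  row 9 [01001]: (((1 IMPLIES 0) IMPLIES (1 OR 1)) AND 1) -> 1
  row 10 [01010]: (((1 IMPLIES 1) IMPLIES (0 OR 0)) AND 0) -> 0
  row 11 [01011]: (((1 IMPLIES 1) IMPLIES (1 OR 1)) AND 1) -> 1
  row 12 [01100]: (((1 IMPLIES 0) IMPLIES (0 OR 0)) AND 0) -> 0
  row 13 [01101]: (((1 IMPLIES 0) IMPLIES (1 OR 1)) AND 1) -> 1
  row 14 [01110]: (((1 IMPLIES 1) IMPLIES (0 OR 0)) AND 0) -> 0
  row 15 [01111]: (((1 IMPLIES 1) IMPLIES (1 OR 1)) AND 1) -> 1
  row 16 [10000]: (((0 IMPLIES 0) IMPLIES (0 OR 0)) AND 0) -> 0
  row 17 [10001]: (((0 IMPLIES 0) IMPLIES (1 OR 1)) AND 1) -> 1
  row 18 [10010]: (((0 IMPLIES 1) IMPLIES (0 OR 0)) AND 0) -> 0
  row 19 [10011]: (((0 IMPLIES 1) IMPLIES (1 OR 1)) AND 1) -> 1
  row 20 [10100]: (((0 IMPLIES 0) IMPLIES (0 OR 0)) AND 0) -> 0
  row 21 [10101]: (((0 IMPLIES 0) IMPLIES (1 OR 1)) AND 1) -> 1
  row 22 [10110]: (((0 IMPLIES 1) IMPLIES (0 OR 0)) AND 0) -> 0
  row 23 [10111]: (((0 IMPLIES 1) IMPLIES (1 OR 1)) AND 1) -> 1
  row 24 [11000]: (((1 IMPLIES 0) IMPLIES (0 OR 0)) AND 0) -> 0
  row 25 [11001]: (((1 IMPLIES 0) IMPLIES (1 OR 1)) AND 1) -> 1
  row 26 [11010]: (((1 IMPLIES 1) IMPLIES (0 OR 0)) AND 0) -> 0
  row 27 [11011]: (((1 IMPLIES 1) IMPLIES (1 OR 1)) AND 1) -> 1
  row 28 [11100]: (((1 IMPLIES 0) IMPLIES (0 OR 0)) AND 0) -> 0
  row 29 [11101]: (((1 IMPLIES 0) IMPLIES (1 OR 1)) AND 1) -> 1
  row 30 [11110]: (((1 IMPLIES 1) IMPLIES (0 OR 0)) AND 0) -> 0
  row 31 [11111]: (((1 IMPLIES 1) IMPLIES (1 OR 1)) AND 1) -> 1
Full result column, 8 rows per line (x1,x2 fixed per line; x3,x4,x5 runs 000..111 left to right):
  rows 0-7 [x1,x2=00]: 01010101  (ones: 4)
  rows 8-15 [x1,x2=01]: 01010101  (ones: 4)
  rows 16-23 [x1,x2=10]: 01010101  (ones: 4)
  rows 24-31 [x1,x2=11]: 01010101  (ones: 4)
Count of 1-rows = 4+4+4+4 = 16

16
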